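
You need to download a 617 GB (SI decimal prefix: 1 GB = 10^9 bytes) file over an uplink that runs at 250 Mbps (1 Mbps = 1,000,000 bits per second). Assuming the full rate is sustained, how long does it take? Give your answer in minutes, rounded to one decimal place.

329.1 minutes

617 GB = 617,000,000,000 bytes = 4,936,000,000,000 bits
250 Mbps = 250,000,000 bits/s
time = 4,936,000,000,000 / 250,000,000 = 19,744.00 s
19,744.00 s / 60 = 329.1 minutes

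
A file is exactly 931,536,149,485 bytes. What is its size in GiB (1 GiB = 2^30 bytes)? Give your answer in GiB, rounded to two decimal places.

931,536,149,485 bytes given.
1 GiB = 1,073,741,824 bytes
931,536,149,485 / 1,073,741,824 = 867.56 GiB

867.56 GiB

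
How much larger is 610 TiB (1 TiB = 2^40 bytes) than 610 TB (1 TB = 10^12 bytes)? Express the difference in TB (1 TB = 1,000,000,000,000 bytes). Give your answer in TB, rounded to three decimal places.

60.702 TB

610 TiB = 610 × 1,099,511,627,776 = 670,702,092,943,360 bytes
610 TB = 610 × 1,000,000,000,000 = 610,000,000,000,000 bytes
difference = 60,702,092,943,360 bytes
60,702,092,943,360 / 1,000,000,000,000 = 60.702 TB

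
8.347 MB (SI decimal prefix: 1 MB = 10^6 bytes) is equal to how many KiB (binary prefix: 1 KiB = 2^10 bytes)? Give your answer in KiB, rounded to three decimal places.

8,151.367 KiB

8.347 MB = 8.347 × 10^6 bytes = 8,347,000 bytes
1 KiB = 1,024 bytes
8,347,000 / 1,024 = 8,151.367 KiB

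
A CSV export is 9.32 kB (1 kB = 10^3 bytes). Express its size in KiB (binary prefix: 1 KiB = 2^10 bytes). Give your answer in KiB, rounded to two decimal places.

9.32 kB = 9.32 × 10^3 bytes = 9,320 bytes
1 KiB = 2^10 bytes = 1,024 bytes
9,320 / 1,024 = 9.10 KiB

9.10 KiB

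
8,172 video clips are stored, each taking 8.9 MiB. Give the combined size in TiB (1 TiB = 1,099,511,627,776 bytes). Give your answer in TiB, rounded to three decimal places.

0.069 TiB

Total = 8,172 × 8.9 MiB = 72730.8 MiB
= 72730.8 × 1,048,576 bytes = 76,263,771,340.8 bytes
1 TiB = 1,099,511,627,776 bytes
76,263,771,340.8 / 1,099,511,627,776 = 0.069 TiB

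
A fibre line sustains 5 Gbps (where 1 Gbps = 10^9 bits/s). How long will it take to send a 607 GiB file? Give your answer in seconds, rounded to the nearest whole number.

1,043 seconds

607 GiB = 651,761,287,168 bytes = 5,214,090,297,344 bits
5 Gbps = 5,000,000,000 bits/s
time = 5,214,090,297,344 / 5,000,000,000 = 1,043 s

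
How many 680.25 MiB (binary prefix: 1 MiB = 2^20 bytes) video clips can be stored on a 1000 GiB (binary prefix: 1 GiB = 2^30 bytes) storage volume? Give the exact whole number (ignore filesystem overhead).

1,505

Capacity: 1000 GiB = 1,073,741,824,000 bytes
Per item: 680.25 MiB = 713,293,824 bytes
⌊1,073,741,824,000 / 713,293,824⌋ = 1,505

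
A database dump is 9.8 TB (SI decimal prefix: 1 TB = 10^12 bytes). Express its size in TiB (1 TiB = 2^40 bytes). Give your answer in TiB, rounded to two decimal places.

8.91 TiB

9.8 TB = 9.8 × 10^12 bytes = 9,800,000,000,000 bytes
1 TiB = 2^40 bytes = 1,099,511,627,776 bytes
9,800,000,000,000 / 1,099,511,627,776 = 8.91 TiB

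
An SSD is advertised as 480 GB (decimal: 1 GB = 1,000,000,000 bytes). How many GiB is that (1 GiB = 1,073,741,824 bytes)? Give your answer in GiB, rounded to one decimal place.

480 GB = 480 × 10^9 bytes = 480,000,000,000 bytes
1 GiB = 1,073,741,824 bytes
480,000,000,000 / 1,073,741,824 = 447.0 GiB

447.0 GiB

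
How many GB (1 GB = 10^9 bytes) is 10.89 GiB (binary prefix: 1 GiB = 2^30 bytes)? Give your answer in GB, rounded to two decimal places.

11.69 GB

10.89 GiB = 10.89 × 2^30 bytes = 11,693,048,463.36 bytes
1 GB = 10^9 bytes = 1,000,000,000 bytes
11,693,048,463.36 / 1,000,000,000 = 11.69 GB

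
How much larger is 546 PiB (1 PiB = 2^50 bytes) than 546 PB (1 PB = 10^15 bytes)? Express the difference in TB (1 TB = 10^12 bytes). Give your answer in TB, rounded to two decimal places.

68,741.35 TB

546 PiB = 546 × 1,125,899,906,842,624 = 614,741,349,136,072,704 bytes
546 PB = 546 × 1,000,000,000,000,000 = 546,000,000,000,000,000 bytes
difference = 68,741,349,136,072,704 bytes
68,741,349,136,072,704 / 1,000,000,000,000 = 68,741.35 TB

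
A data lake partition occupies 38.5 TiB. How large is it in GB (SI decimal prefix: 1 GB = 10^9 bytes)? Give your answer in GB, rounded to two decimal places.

42,331.20 GB

38.5 TiB = 38.5 × 2^40 bytes = 42,331,197,669,376 bytes
1 GB = 1,000,000,000 bytes
42,331,197,669,376 / 1,000,000,000 = 42,331.20 GB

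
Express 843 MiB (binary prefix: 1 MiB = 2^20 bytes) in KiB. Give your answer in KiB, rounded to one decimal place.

843 MiB = 843 × 2^20 bytes = 883,949,568 bytes
1 KiB = 1,024 bytes
883,949,568 / 1,024 = 863,232.0 KiB

863,232.0 KiB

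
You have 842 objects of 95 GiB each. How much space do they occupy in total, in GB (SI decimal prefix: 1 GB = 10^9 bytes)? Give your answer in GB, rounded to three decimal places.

85,888.609 GB

Total = 842 × 95 GiB = 79,990 GiB
= 79,990 × 1,073,741,824 bytes = 85,888,608,501,760 bytes
1 GB = 1,000,000,000 bytes
85,888,608,501,760 / 1,000,000,000 = 85,888.609 GB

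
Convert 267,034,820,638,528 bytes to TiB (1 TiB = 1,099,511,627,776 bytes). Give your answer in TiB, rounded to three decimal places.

242.867 TiB

267,034,820,638,528 bytes given.
1 TiB = 1,099,511,627,776 bytes
267,034,820,638,528 / 1,099,511,627,776 = 242.867 TiB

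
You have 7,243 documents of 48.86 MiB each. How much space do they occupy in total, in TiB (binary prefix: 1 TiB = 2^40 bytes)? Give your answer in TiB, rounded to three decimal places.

0.337 TiB

Total = 7,243 × 48.86 MiB = 353892.98 MiB
= 353892.98 × 1,048,576 bytes = 371,083,685,396.48 bytes
1 TiB = 1,099,511,627,776 bytes
371,083,685,396.48 / 1,099,511,627,776 = 0.337 TiB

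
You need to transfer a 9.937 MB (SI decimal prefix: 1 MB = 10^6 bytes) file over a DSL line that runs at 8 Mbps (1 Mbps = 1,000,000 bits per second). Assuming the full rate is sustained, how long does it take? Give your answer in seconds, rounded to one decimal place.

9.9 seconds

9.937 MB = 9,937,000 bytes = 79,496,000 bits
8 Mbps = 8,000,000 bits/s
time = 79,496,000 / 8,000,000 = 9.9 s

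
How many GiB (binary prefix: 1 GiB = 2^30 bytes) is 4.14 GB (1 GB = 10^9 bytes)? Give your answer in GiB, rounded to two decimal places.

3.86 GiB

4.14 GB = 4.14 × 10^9 bytes = 4,140,000,000 bytes
1 GiB = 2^30 bytes = 1,073,741,824 bytes
4,140,000,000 / 1,073,741,824 = 3.86 GiB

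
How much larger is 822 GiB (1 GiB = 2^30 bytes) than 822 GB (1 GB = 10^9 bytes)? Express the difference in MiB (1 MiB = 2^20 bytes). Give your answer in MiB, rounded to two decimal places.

57,807.71 MiB

822 GiB = 822 × 1,073,741,824 = 882,615,779,328 bytes
822 GB = 822 × 1,000,000,000 = 822,000,000,000 bytes
difference = 60,615,779,328 bytes
60,615,779,328 / 1,048,576 = 57,807.71 MiB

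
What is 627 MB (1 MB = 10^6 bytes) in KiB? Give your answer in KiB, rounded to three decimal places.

612,304.688 KiB

627 MB = 627 × 10^6 bytes = 627,000,000 bytes
1 KiB = 1,024 bytes
627,000,000 / 1,024 = 612,304.688 KiB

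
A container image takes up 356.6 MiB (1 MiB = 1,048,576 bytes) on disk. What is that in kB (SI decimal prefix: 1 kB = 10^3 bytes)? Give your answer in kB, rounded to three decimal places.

373,922.202 kB

356.6 MiB = 356.6 × 2^20 bytes = 373,922,201.6 bytes
1 kB = 1,000 bytes
373,922,201.6 / 1,000 = 373,922.202 kB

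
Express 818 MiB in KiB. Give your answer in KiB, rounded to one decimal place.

837,632.0 KiB

818 MiB = 818 × 2^20 bytes = 857,735,168 bytes
1 KiB = 2^10 bytes = 1,024 bytes
857,735,168 / 1,024 = 837,632.0 KiB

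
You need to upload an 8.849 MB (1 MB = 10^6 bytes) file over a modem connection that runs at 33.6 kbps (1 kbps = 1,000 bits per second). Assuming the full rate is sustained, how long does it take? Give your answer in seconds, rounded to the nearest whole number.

2,107 seconds

8.849 MB = 8,849,000 bytes = 70,792,000 bits
33.6 kbps = 33,600 bits/s
time = 70,792,000 / 33,600 = 2,107 s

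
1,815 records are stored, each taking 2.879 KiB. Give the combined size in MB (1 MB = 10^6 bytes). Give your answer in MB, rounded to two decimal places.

5.35 MB

Total = 1,815 × 2.879 KiB = 5225.385 KiB
= 5225.385 × 1,024 bytes = 5,350,794.24 bytes
1 MB = 1,000,000 bytes
5,350,794.24 / 1,000,000 = 5.35 MB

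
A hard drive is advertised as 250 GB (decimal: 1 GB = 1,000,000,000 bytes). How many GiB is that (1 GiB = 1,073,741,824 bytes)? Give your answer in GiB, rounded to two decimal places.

250 GB = 250 × 10^9 bytes = 250,000,000,000 bytes
1 GiB = 2^30 bytes = 1,073,741,824 bytes
250,000,000,000 / 1,073,741,824 = 232.83 GiB

232.83 GiB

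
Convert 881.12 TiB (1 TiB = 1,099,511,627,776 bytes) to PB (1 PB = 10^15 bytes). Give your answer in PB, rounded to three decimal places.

0.969 PB

881.12 TiB × 1,099,511,627,776 bytes/TiB = 968,801,685,465,989.12 bytes
1 PB = 1,000,000,000,000,000 bytes
968,801,685,465,989.12 / 1,000,000,000,000,000 = 0.969 PB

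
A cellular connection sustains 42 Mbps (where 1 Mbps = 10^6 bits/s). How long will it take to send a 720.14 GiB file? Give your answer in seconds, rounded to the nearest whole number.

720.14 GiB = 773,244,437,135.36 bytes = 6,185,955,497,082.88 bits
42 Mbps = 42,000,000 bits/s
time = 6,185,955,497,082.88 / 42,000,000 = 147,285 s

147,285 seconds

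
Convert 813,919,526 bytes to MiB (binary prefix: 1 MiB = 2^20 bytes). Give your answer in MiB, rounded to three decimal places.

813,919,526 bytes given.
1 MiB = 2^20 bytes = 1,048,576 bytes
813,919,526 / 1,048,576 = 776.214 MiB

776.214 MiB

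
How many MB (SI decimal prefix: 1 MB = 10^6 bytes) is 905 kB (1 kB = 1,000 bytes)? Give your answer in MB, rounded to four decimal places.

905 kB × 1,000 bytes/kB = 905,000 bytes
1 MB = 1,000,000 bytes
905,000 / 1,000,000 = 0.9050 MB

0.9050 MB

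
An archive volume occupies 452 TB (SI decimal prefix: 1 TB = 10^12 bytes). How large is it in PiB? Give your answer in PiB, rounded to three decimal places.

452 TB = 452 × 10^12 bytes = 452,000,000,000,000 bytes
1 PiB = 2^50 bytes = 1,125,899,906,842,624 bytes
452,000,000,000,000 / 1,125,899,906,842,624 = 0.401 PiB

0.401 PiB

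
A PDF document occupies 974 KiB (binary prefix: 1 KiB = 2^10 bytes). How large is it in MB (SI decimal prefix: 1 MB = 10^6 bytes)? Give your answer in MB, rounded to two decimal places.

1.00 MB

974 KiB × 1,024 bytes/KiB = 997,376 bytes
1 MB = 1,000,000 bytes
997,376 / 1,000,000 = 1.00 MB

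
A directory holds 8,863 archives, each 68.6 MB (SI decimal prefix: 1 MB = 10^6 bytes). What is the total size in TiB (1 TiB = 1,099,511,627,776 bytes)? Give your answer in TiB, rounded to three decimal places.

0.553 TiB

Total = 8,863 × 68.6 MB = 608001.8 MB
= 608001.8 × 1,000,000 bytes = 608,001,800,000 bytes
1 TiB = 1,099,511,627,776 bytes
608,001,800,000 / 1,099,511,627,776 = 0.553 TiB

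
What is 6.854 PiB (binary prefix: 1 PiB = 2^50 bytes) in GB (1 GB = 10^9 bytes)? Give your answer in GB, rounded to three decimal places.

6.854 PiB × 1,125,899,906,842,624 bytes/PiB = 7,716,917,961,499,344.896 bytes
1 GB = 10^9 bytes = 1,000,000,000 bytes
7,716,917,961,499,344.896 / 1,000,000,000 = 7,716,917.961 GB

7,716,917.961 GB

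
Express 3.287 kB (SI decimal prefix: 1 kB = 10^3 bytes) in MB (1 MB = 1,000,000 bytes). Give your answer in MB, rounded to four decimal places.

3.287 kB × 1,000 bytes/kB = 3,287 bytes
1 MB = 1,000,000 bytes
3,287 / 1,000,000 = 0.0033 MB

0.0033 MB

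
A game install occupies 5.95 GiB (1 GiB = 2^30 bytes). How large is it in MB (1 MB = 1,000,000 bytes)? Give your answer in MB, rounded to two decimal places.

6,388.76 MB

5.95 GiB = 5.95 × 2^30 bytes = 6,388,763,852.8 bytes
1 MB = 10^6 bytes = 1,000,000 bytes
6,388,763,852.8 / 1,000,000 = 6,388.76 MB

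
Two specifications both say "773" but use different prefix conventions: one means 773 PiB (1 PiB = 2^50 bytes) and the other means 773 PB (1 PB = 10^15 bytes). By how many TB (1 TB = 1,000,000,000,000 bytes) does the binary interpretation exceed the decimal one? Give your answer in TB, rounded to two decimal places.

97,320.63 TB

773 PiB = 773 × 1,125,899,906,842,624 = 870,320,627,989,348,352 bytes
773 PB = 773 × 1,000,000,000,000,000 = 773,000,000,000,000,000 bytes
difference = 97,320,627,989,348,352 bytes
97,320,627,989,348,352 / 1,000,000,000,000 = 97,320.63 TB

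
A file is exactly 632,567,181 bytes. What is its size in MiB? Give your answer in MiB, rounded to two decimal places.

632,567,181 bytes given.
1 MiB = 1,048,576 bytes
632,567,181 / 1,048,576 = 603.26 MiB

603.26 MiB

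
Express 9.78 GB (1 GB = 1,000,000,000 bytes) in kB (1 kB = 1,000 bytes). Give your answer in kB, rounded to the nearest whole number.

9.78 GB = 9.78 × 10^9 bytes = 9,780,000,000 bytes
1 kB = 1,000 bytes
9,780,000,000 / 1,000 = 9,780,000 kB

9,780,000 kB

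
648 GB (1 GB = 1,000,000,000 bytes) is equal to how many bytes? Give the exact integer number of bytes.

648,000,000,000 bytes

648 × 1,000,000,000 = 648,000,000,000 bytes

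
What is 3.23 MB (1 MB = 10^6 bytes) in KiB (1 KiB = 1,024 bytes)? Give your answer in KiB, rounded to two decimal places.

3,154.30 KiB

3.23 MB × 1,000,000 bytes/MB = 3,230,000 bytes
1 KiB = 2^10 bytes = 1,024 bytes
3,230,000 / 1,024 = 3,154.30 KiB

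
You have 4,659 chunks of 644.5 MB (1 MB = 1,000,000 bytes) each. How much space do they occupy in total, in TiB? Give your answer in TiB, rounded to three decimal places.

2.731 TiB

Total = 4,659 × 644.5 MB = 3002725.5 MB
= 3002725.5 × 1,000,000 bytes = 3,002,725,500,000 bytes
1 TiB = 1,099,511,627,776 bytes
3,002,725,500,000 / 1,099,511,627,776 = 2.731 TiB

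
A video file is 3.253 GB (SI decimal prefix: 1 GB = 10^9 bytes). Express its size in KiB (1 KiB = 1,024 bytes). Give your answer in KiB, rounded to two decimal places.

3,176,757.81 KiB

3.253 GB = 3.253 × 10^9 bytes = 3,253,000,000 bytes
1 KiB = 2^10 bytes = 1,024 bytes
3,253,000,000 / 1,024 = 3,176,757.81 KiB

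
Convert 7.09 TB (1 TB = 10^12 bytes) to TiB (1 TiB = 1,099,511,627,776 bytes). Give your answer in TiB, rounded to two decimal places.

7.09 TB × 1,000,000,000,000 bytes/TB = 7,090,000,000,000 bytes
1 TiB = 2^40 bytes = 1,099,511,627,776 bytes
7,090,000,000,000 / 1,099,511,627,776 = 6.45 TiB

6.45 TiB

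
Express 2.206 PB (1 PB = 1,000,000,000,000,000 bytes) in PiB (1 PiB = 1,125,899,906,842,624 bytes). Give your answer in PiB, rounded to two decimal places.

1.96 PiB

2.206 PB = 2.206 × 10^15 bytes = 2,206,000,000,000,000 bytes
1 PiB = 2^50 bytes = 1,125,899,906,842,624 bytes
2,206,000,000,000,000 / 1,125,899,906,842,624 = 1.96 PiB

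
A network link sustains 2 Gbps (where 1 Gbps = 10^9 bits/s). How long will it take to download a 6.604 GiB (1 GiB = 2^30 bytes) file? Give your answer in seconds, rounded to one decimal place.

28.4 seconds

6.604 GiB = 7,090,991,005.696 bytes = 56,727,928,045.568 bits
2 Gbps = 2,000,000,000 bits/s
time = 56,727,928,045.568 / 2,000,000,000 = 28.4 s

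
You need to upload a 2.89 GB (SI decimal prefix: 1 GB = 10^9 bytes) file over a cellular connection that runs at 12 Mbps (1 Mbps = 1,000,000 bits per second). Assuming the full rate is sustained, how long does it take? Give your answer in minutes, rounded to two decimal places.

2.89 GB = 2,890,000,000 bytes = 23,120,000,000 bits
12 Mbps = 12,000,000 bits/s
time = 23,120,000,000 / 12,000,000 = 1,926.667 s
1,926.667 s / 60 = 32.11 minutes

32.11 minutes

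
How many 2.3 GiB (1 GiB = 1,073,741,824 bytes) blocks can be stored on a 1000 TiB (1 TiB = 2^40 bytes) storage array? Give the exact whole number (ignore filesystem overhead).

445,217

Capacity: 1000 TiB = 1,099,511,627,776,000 bytes
Per item: 2.3 GiB = 2,469,606,195.2 bytes
⌊1,099,511,627,776,000 / 2,469,606,195.2⌋ = 445,217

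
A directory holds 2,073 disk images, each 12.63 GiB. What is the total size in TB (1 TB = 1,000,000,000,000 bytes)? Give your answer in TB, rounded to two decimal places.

Total = 2,073 × 12.63 GiB = 26181.99 GiB
= 26181.99 × 1,073,741,824 bytes = 28,112,697,698,549.76 bytes
1 TB = 1,000,000,000,000 bytes
28,112,697,698,549.76 / 1,000,000,000,000 = 28.11 TB

28.11 TB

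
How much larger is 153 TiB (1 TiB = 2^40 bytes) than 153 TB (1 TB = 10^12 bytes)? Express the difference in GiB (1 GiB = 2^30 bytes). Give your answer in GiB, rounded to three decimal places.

153 TiB = 153 × 1,099,511,627,776 = 168,225,279,049,728 bytes
153 TB = 153 × 1,000,000,000,000 = 153,000,000,000,000 bytes
difference = 15,225,279,049,728 bytes
15,225,279,049,728 / 1,073,741,824 = 14,179.646 GiB

14,179.646 GiB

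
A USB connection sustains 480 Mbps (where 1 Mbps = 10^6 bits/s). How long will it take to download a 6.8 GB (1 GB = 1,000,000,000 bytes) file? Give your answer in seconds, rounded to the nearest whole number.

6.8 GB = 6,800,000,000 bytes = 54,400,000,000 bits
480 Mbps = 480,000,000 bits/s
time = 54,400,000,000 / 480,000,000 = 113 s

113 seconds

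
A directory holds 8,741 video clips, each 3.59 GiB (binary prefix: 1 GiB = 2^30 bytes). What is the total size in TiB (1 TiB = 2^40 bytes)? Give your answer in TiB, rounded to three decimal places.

Total = 8,741 × 3.59 GiB = 31380.19 GiB
= 31380.19 × 1,073,741,824 bytes = 33,694,222,448,066.56 bytes
1 TiB = 1,099,511,627,776 bytes
33,694,222,448,066.56 / 1,099,511,627,776 = 30.645 TiB

30.645 TiB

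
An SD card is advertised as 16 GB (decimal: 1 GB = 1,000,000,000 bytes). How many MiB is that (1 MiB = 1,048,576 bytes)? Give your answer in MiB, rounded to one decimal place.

15,258.8 MiB

16 GB × 1,000,000,000 bytes/GB = 16,000,000,000 bytes
1 MiB = 2^20 bytes = 1,048,576 bytes
16,000,000,000 / 1,048,576 = 15,258.8 MiB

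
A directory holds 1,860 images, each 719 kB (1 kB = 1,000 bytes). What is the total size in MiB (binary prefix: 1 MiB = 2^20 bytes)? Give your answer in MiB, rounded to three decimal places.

Total = 1,860 × 719 kB = 1,337,340 kB
= 1,337,340 × 1,000 bytes = 1,337,340,000 bytes
1 MiB = 1,048,576 bytes
1,337,340,000 / 1,048,576 = 1,275.387 MiB

1,275.387 MiB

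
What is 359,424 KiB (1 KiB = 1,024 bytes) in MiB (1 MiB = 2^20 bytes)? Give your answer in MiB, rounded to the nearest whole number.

359,424 KiB = 359,424 × 2^10 bytes = 368,050,176 bytes
1 MiB = 1,048,576 bytes
368,050,176 / 1,048,576 = 351 MiB

351 MiB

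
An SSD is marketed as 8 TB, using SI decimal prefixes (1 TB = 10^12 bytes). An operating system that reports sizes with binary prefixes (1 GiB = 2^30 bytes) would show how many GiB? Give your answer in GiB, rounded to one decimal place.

7,450.6 GiB

8 TB × 1,000,000,000,000 bytes/TB = 8,000,000,000,000 bytes
1 GiB = 2^30 bytes = 1,073,741,824 bytes
8,000,000,000,000 / 1,073,741,824 = 7,450.6 GiB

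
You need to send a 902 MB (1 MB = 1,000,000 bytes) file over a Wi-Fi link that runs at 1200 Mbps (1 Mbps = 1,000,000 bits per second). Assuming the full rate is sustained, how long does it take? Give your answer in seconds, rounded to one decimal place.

6.0 seconds

902 MB = 902,000,000 bytes = 7,216,000,000 bits
1200 Mbps = 1,200,000,000 bits/s
time = 7,216,000,000 / 1,200,000,000 = 6.0 s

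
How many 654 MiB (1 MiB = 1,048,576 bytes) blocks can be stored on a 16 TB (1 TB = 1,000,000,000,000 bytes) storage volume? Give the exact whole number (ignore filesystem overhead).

23,331

Capacity: 16 TB = 16,000,000,000,000 bytes
Per item: 654 MiB = 685,768,704 bytes
⌊16,000,000,000,000 / 685,768,704⌋ = 23,331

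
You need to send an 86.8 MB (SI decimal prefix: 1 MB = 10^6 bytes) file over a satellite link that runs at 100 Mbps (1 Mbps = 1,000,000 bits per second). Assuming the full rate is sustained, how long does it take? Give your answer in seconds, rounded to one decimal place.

86.8 MB = 86,800,000 bytes = 694,400,000 bits
100 Mbps = 100,000,000 bits/s
time = 694,400,000 / 100,000,000 = 6.9 s

6.9 seconds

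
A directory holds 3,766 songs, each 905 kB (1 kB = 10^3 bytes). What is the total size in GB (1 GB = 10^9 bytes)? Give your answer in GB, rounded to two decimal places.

3.41 GB

Total = 3,766 × 905 kB = 3,408,230 kB
= 3,408,230 × 1,000 bytes = 3,408,230,000 bytes
1 GB = 1,000,000,000 bytes
3,408,230,000 / 1,000,000,000 = 3.41 GB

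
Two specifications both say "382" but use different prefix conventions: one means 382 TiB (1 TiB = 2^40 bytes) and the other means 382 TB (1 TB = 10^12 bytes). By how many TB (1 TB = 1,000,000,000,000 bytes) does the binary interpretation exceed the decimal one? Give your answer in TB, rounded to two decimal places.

382 TiB = 382 × 1,099,511,627,776 = 420,013,441,810,432 bytes
382 TB = 382 × 1,000,000,000,000 = 382,000,000,000,000 bytes
difference = 38,013,441,810,432 bytes
38,013,441,810,432 / 1,000,000,000,000 = 38.01 TB

38.01 TB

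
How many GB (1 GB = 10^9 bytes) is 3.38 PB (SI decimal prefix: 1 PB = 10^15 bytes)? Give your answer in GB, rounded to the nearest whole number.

3,380,000 GB

3.38 PB = 3.38 × 10^15 bytes = 3,380,000,000,000,000 bytes
1 GB = 1,000,000,000 bytes
3,380,000,000,000,000 / 1,000,000,000 = 3,380,000 GB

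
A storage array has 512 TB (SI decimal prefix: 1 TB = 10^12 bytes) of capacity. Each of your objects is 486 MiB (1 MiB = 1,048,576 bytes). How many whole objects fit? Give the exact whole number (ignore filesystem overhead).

1,004,693

Capacity: 512 TB = 512,000,000,000,000 bytes
Per item: 486 MiB = 509,607,936 bytes
⌊512,000,000,000,000 / 509,607,936⌋ = 1,004,693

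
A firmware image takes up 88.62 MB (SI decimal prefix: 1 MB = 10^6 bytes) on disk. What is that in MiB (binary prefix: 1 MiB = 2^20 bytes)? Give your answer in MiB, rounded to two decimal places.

84.51 MiB

88.62 MB = 88.62 × 10^6 bytes = 88,620,000 bytes
1 MiB = 1,048,576 bytes
88,620,000 / 1,048,576 = 84.51 MiB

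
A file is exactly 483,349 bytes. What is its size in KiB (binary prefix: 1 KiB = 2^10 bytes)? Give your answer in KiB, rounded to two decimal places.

483,349 bytes given.
1 KiB = 2^10 bytes = 1,024 bytes
483,349 / 1,024 = 472.02 KiB

472.02 KiB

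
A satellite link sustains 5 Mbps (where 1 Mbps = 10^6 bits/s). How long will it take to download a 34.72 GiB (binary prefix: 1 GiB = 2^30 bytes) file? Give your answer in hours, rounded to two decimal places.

16.57 hours

34.72 GiB = 37,280,316,129.28 bytes = 298,242,529,034.24 bits
5 Mbps = 5,000,000 bits/s
time = 298,242,529,034.24 / 5,000,000 = 59,648.5058 s
59,648.5058 s / 3600 = 16.57 hours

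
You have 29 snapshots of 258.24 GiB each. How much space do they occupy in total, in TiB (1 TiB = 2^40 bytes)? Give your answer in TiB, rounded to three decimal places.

7.313 TiB

Total = 29 × 258.24 GiB = 7488.96 GiB
= 7488.96 × 1,073,741,824 bytes = 8,041,209,570,263.04 bytes
1 TiB = 1,099,511,627,776 bytes
8,041,209,570,263.04 / 1,099,511,627,776 = 7.313 TiB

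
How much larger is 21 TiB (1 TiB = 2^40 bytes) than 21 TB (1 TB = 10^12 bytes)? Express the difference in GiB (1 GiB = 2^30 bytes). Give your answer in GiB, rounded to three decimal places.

1,946.226 GiB

21 TiB = 21 × 1,099,511,627,776 = 23,089,744,183,296 bytes
21 TB = 21 × 1,000,000,000,000 = 21,000,000,000,000 bytes
difference = 2,089,744,183,296 bytes
2,089,744,183,296 / 1,073,741,824 = 1,946.226 GiB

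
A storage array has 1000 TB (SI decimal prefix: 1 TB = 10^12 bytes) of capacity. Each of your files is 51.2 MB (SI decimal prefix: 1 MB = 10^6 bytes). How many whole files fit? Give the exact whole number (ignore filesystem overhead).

Capacity: 1000 TB = 1,000,000,000,000,000 bytes
Per item: 51.2 MB = 51,200,000 bytes
⌊1,000,000,000,000,000 / 51,200,000⌋ = 19,531,250

19,531,250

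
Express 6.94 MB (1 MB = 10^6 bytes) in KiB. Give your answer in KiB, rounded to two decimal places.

6,777.34 KiB

6.94 MB = 6.94 × 10^6 bytes = 6,940,000 bytes
1 KiB = 2^10 bytes = 1,024 bytes
6,940,000 / 1,024 = 6,777.34 KiB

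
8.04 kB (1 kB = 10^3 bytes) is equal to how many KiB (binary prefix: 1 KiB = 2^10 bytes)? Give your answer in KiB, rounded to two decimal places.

8.04 kB = 8.04 × 10^3 bytes = 8,040 bytes
1 KiB = 2^10 bytes = 1,024 bytes
8,040 / 1,024 = 7.85 KiB

7.85 KiB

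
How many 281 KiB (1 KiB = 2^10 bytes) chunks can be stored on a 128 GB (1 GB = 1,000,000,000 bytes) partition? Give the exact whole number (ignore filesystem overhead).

Capacity: 128 GB = 128,000,000,000 bytes
Per item: 281 KiB = 287,744 bytes
⌊128,000,000,000 / 287,744⌋ = 444,839

444,839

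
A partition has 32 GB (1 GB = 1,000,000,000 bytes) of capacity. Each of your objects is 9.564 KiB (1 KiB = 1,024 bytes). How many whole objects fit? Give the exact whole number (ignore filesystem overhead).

Capacity: 32 GB = 32,000,000,000 bytes
Per item: 9.564 KiB = 9,793.536 bytes
⌊32,000,000,000 / 9,793.536⌋ = 3,267,461

3,267,461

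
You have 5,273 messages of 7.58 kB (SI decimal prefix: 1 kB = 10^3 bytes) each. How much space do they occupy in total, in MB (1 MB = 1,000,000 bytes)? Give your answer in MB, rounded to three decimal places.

Total = 5,273 × 7.58 kB = 39969.34 kB
= 39969.34 × 1,000 bytes = 39,969,340 bytes
1 MB = 1,000,000 bytes
39,969,340 / 1,000,000 = 39.969 MB

39.969 MB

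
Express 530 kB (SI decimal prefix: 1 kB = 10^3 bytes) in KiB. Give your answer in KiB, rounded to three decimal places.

517.578 KiB

530 kB = 530 × 10^3 bytes = 530,000 bytes
1 KiB = 1,024 bytes
530,000 / 1,024 = 517.578 KiB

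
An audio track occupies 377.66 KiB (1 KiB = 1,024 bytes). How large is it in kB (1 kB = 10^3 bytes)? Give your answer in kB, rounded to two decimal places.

377.66 KiB × 1,024 bytes/KiB = 386,723.84 bytes
1 kB = 1,000 bytes
386,723.84 / 1,000 = 386.72 kB

386.72 kB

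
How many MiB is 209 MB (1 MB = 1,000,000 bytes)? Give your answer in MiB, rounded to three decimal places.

199.318 MiB

209 MB = 209 × 10^6 bytes = 209,000,000 bytes
1 MiB = 1,048,576 bytes
209,000,000 / 1,048,576 = 199.318 MiB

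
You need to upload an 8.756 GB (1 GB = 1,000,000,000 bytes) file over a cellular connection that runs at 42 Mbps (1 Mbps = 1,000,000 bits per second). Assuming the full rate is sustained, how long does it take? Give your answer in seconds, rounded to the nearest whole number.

8.756 GB = 8,756,000,000 bytes = 70,048,000,000 bits
42 Mbps = 42,000,000 bits/s
time = 70,048,000,000 / 42,000,000 = 1,668 s

1,668 seconds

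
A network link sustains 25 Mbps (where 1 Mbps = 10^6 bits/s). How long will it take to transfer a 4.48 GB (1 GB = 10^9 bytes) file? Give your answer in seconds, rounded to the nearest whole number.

4.48 GB = 4,480,000,000 bytes = 35,840,000,000 bits
25 Mbps = 25,000,000 bits/s
time = 35,840,000,000 / 25,000,000 = 1,434 s

1,434 seconds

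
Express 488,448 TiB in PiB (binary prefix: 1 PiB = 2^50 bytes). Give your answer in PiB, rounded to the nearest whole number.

477 PiB

488,448 TiB = 488,448 × 2^40 bytes = 537,054,255,563,931,648 bytes
1 PiB = 1,125,899,906,842,624 bytes
537,054,255,563,931,648 / 1,125,899,906,842,624 = 477 PiB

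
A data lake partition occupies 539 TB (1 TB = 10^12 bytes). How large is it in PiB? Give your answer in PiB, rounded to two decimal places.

0.48 PiB

539 TB = 539 × 10^12 bytes = 539,000,000,000,000 bytes
1 PiB = 1,125,899,906,842,624 bytes
539,000,000,000,000 / 1,125,899,906,842,624 = 0.48 PiB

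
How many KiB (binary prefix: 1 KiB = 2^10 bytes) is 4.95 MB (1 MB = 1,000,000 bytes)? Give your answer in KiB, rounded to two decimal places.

4.95 MB = 4.95 × 10^6 bytes = 4,950,000 bytes
1 KiB = 1,024 bytes
4,950,000 / 1,024 = 4,833.98 KiB

4,833.98 KiB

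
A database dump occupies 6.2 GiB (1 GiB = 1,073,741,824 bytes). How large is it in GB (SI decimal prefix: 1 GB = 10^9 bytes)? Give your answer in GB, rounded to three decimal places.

6.657 GB

6.2 GiB = 6.2 × 2^30 bytes = 6,657,199,308.8 bytes
1 GB = 10^9 bytes = 1,000,000,000 bytes
6,657,199,308.8 / 1,000,000,000 = 6.657 GB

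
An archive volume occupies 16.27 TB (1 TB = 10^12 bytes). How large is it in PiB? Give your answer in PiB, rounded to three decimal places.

16.27 TB = 16.27 × 10^12 bytes = 16,270,000,000,000 bytes
1 PiB = 1,125,899,906,842,624 bytes
16,270,000,000,000 / 1,125,899,906,842,624 = 0.014 PiB

0.014 PiB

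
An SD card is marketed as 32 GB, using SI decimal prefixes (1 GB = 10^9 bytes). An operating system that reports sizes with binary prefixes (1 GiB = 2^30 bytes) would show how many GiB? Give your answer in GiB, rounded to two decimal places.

32 GB = 32 × 10^9 bytes = 32,000,000,000 bytes
1 GiB = 1,073,741,824 bytes
32,000,000,000 / 1,073,741,824 = 29.80 GiB

29.80 GiB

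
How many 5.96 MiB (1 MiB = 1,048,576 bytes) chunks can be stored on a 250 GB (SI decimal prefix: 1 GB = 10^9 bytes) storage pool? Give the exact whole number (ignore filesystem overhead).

40,003

Capacity: 250 GB = 250,000,000,000 bytes
Per item: 5.96 MiB = 6,249,512.96 bytes
⌊250,000,000,000 / 6,249,512.96⌋ = 40,003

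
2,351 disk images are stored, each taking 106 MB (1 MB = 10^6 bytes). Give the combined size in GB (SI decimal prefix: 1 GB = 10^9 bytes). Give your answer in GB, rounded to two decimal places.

Total = 2,351 × 106 MB = 249,206 MB
= 249,206 × 1,000,000 bytes = 249,206,000,000 bytes
1 GB = 1,000,000,000 bytes
249,206,000,000 / 1,000,000,000 = 249.21 GB

249.21 GB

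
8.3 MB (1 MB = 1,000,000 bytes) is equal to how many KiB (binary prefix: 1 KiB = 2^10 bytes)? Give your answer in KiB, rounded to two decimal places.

8.3 MB = 8.3 × 10^6 bytes = 8,300,000 bytes
1 KiB = 2^10 bytes = 1,024 bytes
8,300,000 / 1,024 = 8,105.47 KiB

8,105.47 KiB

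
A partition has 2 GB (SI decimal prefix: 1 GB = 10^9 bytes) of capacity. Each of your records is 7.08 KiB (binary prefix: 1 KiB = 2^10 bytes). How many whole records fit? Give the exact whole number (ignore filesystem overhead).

275,865

Capacity: 2 GB = 2,000,000,000 bytes
Per item: 7.08 KiB = 7,249.92 bytes
⌊2,000,000,000 / 7,249.92⌋ = 275,865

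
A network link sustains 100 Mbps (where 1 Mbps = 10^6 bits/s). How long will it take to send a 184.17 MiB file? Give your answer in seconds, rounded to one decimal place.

15.4 seconds

184.17 MiB = 193,116,241.92 bytes = 1,544,929,935.36 bits
100 Mbps = 100,000,000 bits/s
time = 1,544,929,935.36 / 100,000,000 = 15.4 s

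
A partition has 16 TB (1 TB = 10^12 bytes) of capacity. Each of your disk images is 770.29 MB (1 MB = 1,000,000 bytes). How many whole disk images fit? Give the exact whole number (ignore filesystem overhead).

Capacity: 16 TB = 16,000,000,000,000 bytes
Per item: 770.29 MB = 770,290,000 bytes
⌊16,000,000,000,000 / 770,290,000⌋ = 20,771

20,771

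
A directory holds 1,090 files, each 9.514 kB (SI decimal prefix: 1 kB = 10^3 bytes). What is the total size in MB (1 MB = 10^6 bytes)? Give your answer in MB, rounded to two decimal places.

Total = 1,090 × 9.514 kB = 10370.26 kB
= 10370.26 × 1,000 bytes = 10,370,260 bytes
1 MB = 1,000,000 bytes
10,370,260 / 1,000,000 = 10.37 MB

10.37 MB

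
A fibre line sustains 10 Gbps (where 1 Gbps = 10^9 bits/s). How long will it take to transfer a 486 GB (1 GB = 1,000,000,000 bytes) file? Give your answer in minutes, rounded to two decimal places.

6.48 minutes

486 GB = 486,000,000,000 bytes = 3,888,000,000,000 bits
10 Gbps = 10,000,000,000 bits/s
time = 3,888,000,000,000 / 10,000,000,000 = 388.800 s
388.800 s / 60 = 6.48 minutes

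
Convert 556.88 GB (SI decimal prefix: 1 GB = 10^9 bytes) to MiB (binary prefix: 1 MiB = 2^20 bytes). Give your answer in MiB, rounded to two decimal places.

556.88 GB × 1,000,000,000 bytes/GB = 556,880,000,000 bytes
1 MiB = 1,048,576 bytes
556,880,000,000 / 1,048,576 = 531,082.15 MiB

531,082.15 MiB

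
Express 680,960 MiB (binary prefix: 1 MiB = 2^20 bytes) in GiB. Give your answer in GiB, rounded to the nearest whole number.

680,960 MiB × 1,048,576 bytes/MiB = 714,038,312,960 bytes
1 GiB = 2^30 bytes = 1,073,741,824 bytes
714,038,312,960 / 1,073,741,824 = 665 GiB

665 GiB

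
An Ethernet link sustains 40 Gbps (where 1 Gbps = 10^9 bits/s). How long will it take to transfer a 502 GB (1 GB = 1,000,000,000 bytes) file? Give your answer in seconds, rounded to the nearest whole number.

100 seconds

502 GB = 502,000,000,000 bytes = 4,016,000,000,000 bits
40 Gbps = 40,000,000,000 bits/s
time = 4,016,000,000,000 / 40,000,000,000 = 100 s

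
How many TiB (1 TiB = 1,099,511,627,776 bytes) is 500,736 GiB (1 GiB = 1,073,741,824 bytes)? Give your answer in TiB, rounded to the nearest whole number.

489 TiB

500,736 GiB × 1,073,741,824 bytes/GiB = 537,661,185,982,464 bytes
1 TiB = 1,099,511,627,776 bytes
537,661,185,982,464 / 1,099,511,627,776 = 489 TiB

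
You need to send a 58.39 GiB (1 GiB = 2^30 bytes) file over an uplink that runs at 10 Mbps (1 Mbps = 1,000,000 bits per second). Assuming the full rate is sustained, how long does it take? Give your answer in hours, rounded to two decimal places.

13.93 hours

58.39 GiB = 62,695,785,103.36 bytes = 501,566,280,826.88 bits
10 Mbps = 10,000,000 bits/s
time = 501,566,280,826.88 / 10,000,000 = 50,156.6281 s
50,156.6281 s / 3600 = 13.93 hours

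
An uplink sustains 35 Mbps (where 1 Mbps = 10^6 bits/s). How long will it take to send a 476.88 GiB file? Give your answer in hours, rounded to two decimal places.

32.51 hours

476.88 GiB = 512,046,001,029.12 bytes = 4,096,368,008,232.96 bits
35 Mbps = 35,000,000 bits/s
time = 4,096,368,008,232.96 / 35,000,000 = 117,039.0859 s
117,039.0859 s / 3600 = 32.51 hours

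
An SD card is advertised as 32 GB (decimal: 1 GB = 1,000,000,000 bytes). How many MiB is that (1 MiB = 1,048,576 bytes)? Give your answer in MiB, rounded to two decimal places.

30,517.58 MiB

32 GB = 32 × 10^9 bytes = 32,000,000,000 bytes
1 MiB = 2^20 bytes = 1,048,576 bytes
32,000,000,000 / 1,048,576 = 30,517.58 MiB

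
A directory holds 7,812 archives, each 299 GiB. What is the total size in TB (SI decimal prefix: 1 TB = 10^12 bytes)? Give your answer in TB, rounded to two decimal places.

2,508.03 TB

Total = 7,812 × 299 GiB = 2,335,788 GiB
= 2,335,788 × 1,073,741,824 bytes = 2,508,033,267,597,312 bytes
1 TB = 1,000,000,000,000 bytes
2,508,033,267,597,312 / 1,000,000,000,000 = 2,508.03 TB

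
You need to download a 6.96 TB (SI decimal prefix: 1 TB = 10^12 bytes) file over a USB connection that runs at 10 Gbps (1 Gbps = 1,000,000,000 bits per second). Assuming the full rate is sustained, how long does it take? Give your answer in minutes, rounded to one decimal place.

92.8 minutes

6.96 TB = 6,960,000,000,000 bytes = 55,680,000,000,000 bits
10 Gbps = 10,000,000,000 bits/s
time = 55,680,000,000,000 / 10,000,000,000 = 5,568.00 s
5,568.00 s / 60 = 92.8 minutes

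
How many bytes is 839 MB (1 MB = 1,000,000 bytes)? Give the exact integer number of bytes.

839 × 1,000,000 = 839,000,000 bytes

839,000,000 bytes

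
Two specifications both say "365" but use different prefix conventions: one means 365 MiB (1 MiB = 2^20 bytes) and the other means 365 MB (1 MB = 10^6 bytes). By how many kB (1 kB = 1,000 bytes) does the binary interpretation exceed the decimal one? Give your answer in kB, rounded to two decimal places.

17,730.24 kB

365 MiB = 365 × 1,048,576 = 382,730,240 bytes
365 MB = 365 × 1,000,000 = 365,000,000 bytes
difference = 17,730,240 bytes
17,730,240 / 1,000 = 17,730.24 kB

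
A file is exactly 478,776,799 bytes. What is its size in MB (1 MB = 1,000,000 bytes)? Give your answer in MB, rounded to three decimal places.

478.777 MB

478,776,799 bytes given.
1 MB = 10^6 bytes = 1,000,000 bytes
478,776,799 / 1,000,000 = 478.777 MB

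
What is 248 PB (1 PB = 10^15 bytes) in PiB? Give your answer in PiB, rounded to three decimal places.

220.268 PiB

248 PB × 1,000,000,000,000,000 bytes/PB = 248,000,000,000,000,000 bytes
1 PiB = 1,125,899,906,842,624 bytes
248,000,000,000,000,000 / 1,125,899,906,842,624 = 220.268 PiB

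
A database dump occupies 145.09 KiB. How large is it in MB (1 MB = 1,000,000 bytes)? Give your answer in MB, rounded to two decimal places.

145.09 KiB × 1,024 bytes/KiB = 148,572.16 bytes
1 MB = 1,000,000 bytes
148,572.16 / 1,000,000 = 0.15 MB

0.15 MB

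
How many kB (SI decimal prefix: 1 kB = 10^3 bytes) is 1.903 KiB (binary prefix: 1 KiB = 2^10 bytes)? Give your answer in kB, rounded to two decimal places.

1.903 KiB × 1,024 bytes/KiB = 1,948.672 bytes
1 kB = 1,000 bytes
1,948.672 / 1,000 = 1.95 kB

1.95 kB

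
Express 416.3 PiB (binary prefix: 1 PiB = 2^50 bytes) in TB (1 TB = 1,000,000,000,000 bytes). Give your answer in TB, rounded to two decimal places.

416.3 PiB × 1,125,899,906,842,624 bytes/PiB = 468,712,131,218,584,371.2 bytes
1 TB = 10^12 bytes = 1,000,000,000,000 bytes
468,712,131,218,584,371.2 / 1,000,000,000,000 = 468,712.13 TB

468,712.13 TB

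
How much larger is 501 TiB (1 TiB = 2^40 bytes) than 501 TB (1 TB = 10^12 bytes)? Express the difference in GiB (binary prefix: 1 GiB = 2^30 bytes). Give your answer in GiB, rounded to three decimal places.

501 TiB = 501 × 1,099,511,627,776 = 550,855,325,515,776 bytes
501 TB = 501 × 1,000,000,000,000 = 501,000,000,000,000 bytes
difference = 49,855,325,515,776 bytes
49,855,325,515,776 / 1,073,741,824 = 46,431.390 GiB

46,431.390 GiB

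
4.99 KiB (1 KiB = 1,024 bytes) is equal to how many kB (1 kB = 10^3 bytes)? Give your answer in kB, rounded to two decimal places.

4.99 KiB × 1,024 bytes/KiB = 5,109.76 bytes
1 kB = 1,000 bytes
5,109.76 / 1,000 = 5.11 kB

5.11 kB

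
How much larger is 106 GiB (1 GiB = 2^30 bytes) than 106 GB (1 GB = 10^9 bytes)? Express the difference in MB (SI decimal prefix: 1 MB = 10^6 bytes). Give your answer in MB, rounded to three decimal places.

7,816.633 MB

106 GiB = 106 × 1,073,741,824 = 113,816,633,344 bytes
106 GB = 106 × 1,000,000,000 = 106,000,000,000 bytes
difference = 7,816,633,344 bytes
7,816,633,344 / 1,000,000 = 7,816.633 MB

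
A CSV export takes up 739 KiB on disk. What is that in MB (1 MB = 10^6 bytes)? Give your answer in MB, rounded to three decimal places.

739 KiB × 1,024 bytes/KiB = 756,736 bytes
1 MB = 10^6 bytes = 1,000,000 bytes
756,736 / 1,000,000 = 0.757 MB

0.757 MB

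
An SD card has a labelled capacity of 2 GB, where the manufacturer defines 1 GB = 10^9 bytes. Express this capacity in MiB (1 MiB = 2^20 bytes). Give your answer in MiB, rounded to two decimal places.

1,907.35 MiB

2 GB = 2 × 10^9 bytes = 2,000,000,000 bytes
1 MiB = 1,048,576 bytes
2,000,000,000 / 1,048,576 = 1,907.35 MiB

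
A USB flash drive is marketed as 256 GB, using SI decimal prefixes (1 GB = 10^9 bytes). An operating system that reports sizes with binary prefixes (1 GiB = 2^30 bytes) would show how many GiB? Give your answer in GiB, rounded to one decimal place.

238.4 GiB

256 GB × 1,000,000,000 bytes/GB = 256,000,000,000 bytes
1 GiB = 2^30 bytes = 1,073,741,824 bytes
256,000,000,000 / 1,073,741,824 = 238.4 GiB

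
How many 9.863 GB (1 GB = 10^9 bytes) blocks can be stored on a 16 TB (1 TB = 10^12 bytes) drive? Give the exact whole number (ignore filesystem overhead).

1,622

Capacity: 16 TB = 16,000,000,000,000 bytes
Per item: 9.863 GB = 9,863,000,000 bytes
⌊16,000,000,000,000 / 9,863,000,000⌋ = 1,622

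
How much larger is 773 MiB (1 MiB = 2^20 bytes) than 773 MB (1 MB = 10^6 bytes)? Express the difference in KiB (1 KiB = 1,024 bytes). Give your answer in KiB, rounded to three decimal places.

36,669.188 KiB

773 MiB = 773 × 1,048,576 = 810,549,248 bytes
773 MB = 773 × 1,000,000 = 773,000,000 bytes
difference = 37,549,248 bytes
37,549,248 / 1,024 = 36,669.188 KiB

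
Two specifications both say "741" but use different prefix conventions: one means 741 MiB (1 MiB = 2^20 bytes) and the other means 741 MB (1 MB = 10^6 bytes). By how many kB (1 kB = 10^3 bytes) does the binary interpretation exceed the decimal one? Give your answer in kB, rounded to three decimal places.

35,994.816 kB

741 MiB = 741 × 1,048,576 = 776,994,816 bytes
741 MB = 741 × 1,000,000 = 741,000,000 bytes
difference = 35,994,816 bytes
35,994,816 / 1,000 = 35,994.816 kB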